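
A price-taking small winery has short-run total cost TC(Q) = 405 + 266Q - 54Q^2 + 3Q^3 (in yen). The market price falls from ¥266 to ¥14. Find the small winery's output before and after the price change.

AVC = 266 - 54Q + 3Q^2, minimized at Q = 9 where min AVC = ¥23. MC = 266 - 108Q + 9Q^2.
With P = ¥266 above the shutdown price, P = MC gives Q = 12.
At P = ¥14 < min AVC = ¥23, price no longer covers variable cost at any output, so the firm shuts down: Q = 0.

Output falls from 12 to 0 (the firm shuts down)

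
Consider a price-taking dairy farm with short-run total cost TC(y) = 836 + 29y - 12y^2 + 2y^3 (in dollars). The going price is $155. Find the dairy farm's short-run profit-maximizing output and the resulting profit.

AVC = 29 - 12y + 2y^2; min AVC = $11 at y = 3. Since P = $155 ≥ min AVC, the firm produces.
With MC = 29 - 24y + 6y^2, P = MC on the upward-sloping part at y* = 7.
TR = 155·7 = 1085. TC = 836 + 301 = 1137. Profit = 1085 − 1137 = -$52.
Shutting down would mean losing the fixed cost of $836, so operating at a loss of $52 is better by $784.

Profit = -$52 at y = 7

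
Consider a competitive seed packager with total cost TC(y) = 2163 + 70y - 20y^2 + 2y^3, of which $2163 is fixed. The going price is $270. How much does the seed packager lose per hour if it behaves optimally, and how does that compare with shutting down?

Profit = -$163 at y = 10

AVC = 70 - 20y + 2y^2 has its minimum $20 at y = 5; price $270 clears that bar, so the firm operates.
MC = 70 - 40y + 6y^2. Setting P = MC and taking the root on the rising branch gives y* = 10.
TR = 270·10 = 2700. TC = 2163 + 700 = 2863. Profit = 2700 − 2863 = -$163.
Shutting down would mean losing the fixed cost of $2163, so operating at a loss of $163 is better by $2000.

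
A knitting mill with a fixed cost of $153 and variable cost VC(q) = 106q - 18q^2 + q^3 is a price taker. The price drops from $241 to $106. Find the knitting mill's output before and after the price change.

MC = 106 - 36q + 3q^2; the shutdown threshold is min AVC = $25 (at q = 9).
At P = $241 ≥ min AVC, set P = MC on the rising branch: q = 15.
At P = $106 ≥ min AVC, set P = MC: q = 12. The firm stays open but cuts output.

Output falls from 15 to 12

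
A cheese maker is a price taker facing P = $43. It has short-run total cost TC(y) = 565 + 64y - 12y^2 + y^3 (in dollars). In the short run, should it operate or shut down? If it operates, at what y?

Produce at y = 7

Strip out fixed cost: VC = 64y - 12y^2 + y^3. Then AVC = 64 - 12y + y^2 and MC = 64 - 24y + 3y^2.
AVC is minimized where dAVC/dy = -12 + 2y = 0, at y = 6; min AVC = 64 - 12·6 + 6^2 = $28.
P = $43 exceeds min AVC = $28, so the firm stays open.
Set P = MC: 43 = 64 - 24y + 3y^2 → 21 - 24y + 3y^2 = 0. The roots are y = 1 and y = 7; the profit-maximizing output is on the rising part of MC, so y* = 7.
Check: AVC at y = 7 is $29 ≤ P, so revenue covers variable cost.
Profit = P·y − TC = 43·7 − 768 = -$467, a loss, but smaller than the $565 fixed cost the firm would lose by shutting down.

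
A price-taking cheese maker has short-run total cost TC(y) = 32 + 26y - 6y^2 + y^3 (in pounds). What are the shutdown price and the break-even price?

Shutdown price = £17; break-even price = £26

AVC = 26 - 6y + y^2; minimized at y = 3, giving min AVC = £17. That is the shutdown price.
ATC = 32/y + 26 - 6y + y^2. Setting dATC/dy = −32/y^2 − 6 + 2y = 0 gives y = 4 (since 2·4^3 − 6·4^2 = 32).
min ATC = 32/4 + 26 − 6·4 + 4^2 = £26. That is the break-even price.
Between these two prices the firm operates at a loss; above £26 it earns a profit.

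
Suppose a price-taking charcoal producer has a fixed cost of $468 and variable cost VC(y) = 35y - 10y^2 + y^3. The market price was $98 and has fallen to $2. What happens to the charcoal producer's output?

Output falls from 9 to 0 (the firm shuts down)

MC = 35 - 20y + 3y^2; the shutdown threshold is min AVC = $10 (at y = 5).
At P = $98 ≥ min AVC, set P = MC on the rising branch: y = 9.
At P = $2 < min AVC = $10, price no longer covers variable cost at any output, so the firm shuts down: y = 0.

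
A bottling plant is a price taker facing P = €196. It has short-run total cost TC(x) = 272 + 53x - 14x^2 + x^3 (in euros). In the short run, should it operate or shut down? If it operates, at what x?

Produce at x = 13

Strip out fixed cost: VC = 53x - 14x^2 + x^3. Then AVC = 53 - 14x + x^2 and MC = 53 - 28x + 3x^2.
The AVC parabola has its vertex at x = 14/2 = 7, where AVC = 53 - 14·7 + 7^2 = €4.
Since P = €196 ≥ min AVC = €4, price covers variable cost and the firm should produce.
P = MC gives -143 - 28x + 3x^2 = 0, with roots -11/3 and 13. Take the larger (rising MC): x* = 13.
Check: AVC at x = 13 is €40 ≤ P, so revenue covers variable cost.
Profit = P·x − TC = 196·13 − 792 = €1756.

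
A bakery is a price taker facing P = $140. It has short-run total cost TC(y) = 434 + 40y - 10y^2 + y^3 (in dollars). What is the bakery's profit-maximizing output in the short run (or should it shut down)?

Produce at y = 10

Strip out fixed cost: VC = 40y - 10y^2 + y^3. Then AVC = 40 - 10y + y^2 and MC = 40 - 20y + 3y^2.
The AVC parabola has its vertex at y = 10/2 = 5, where AVC = 40 - 10·5 + 5^2 = $15.
Since P = $140 ≥ min AVC = $15, price covers variable cost and the firm should produce.
Solving P = MC: -100 - 20y + 3y^2 = 0 ⇒ y = -10/3 or 10. On the upward-sloping branch, y* = 10.
Check: AVC at y = 10 is $40 ≤ P, so revenue covers variable cost.
Profit = P·y − TC = 140·10 − 834 = $566.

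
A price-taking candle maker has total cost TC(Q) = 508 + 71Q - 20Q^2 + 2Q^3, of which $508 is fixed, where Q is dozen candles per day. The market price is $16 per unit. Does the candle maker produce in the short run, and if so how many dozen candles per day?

Strip out fixed cost: VC = 71Q - 20Q^2 + 2Q^3. Then AVC = 71 - 20Q + 2Q^2 and MC = 71 - 40Q + 6Q^2.
AVC hits its minimum where MC = AVC, at Q = 5, giving min AVC = 71 - 20·5 + 2·5^2 = $21.
P = $16 lies below min AVC = $21; no output level covers variable cost.
Best response: produce nothing and absorb the $508 fixed cost.

Shut down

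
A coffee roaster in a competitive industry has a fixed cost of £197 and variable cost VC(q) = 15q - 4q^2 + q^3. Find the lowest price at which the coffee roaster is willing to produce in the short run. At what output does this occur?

The shutdown price is the minimum of AVC. VC = 15q - 4q^2 + q^3, so AVC = 15 - 4q + q^2.
At the minimum of AVC, MC = AVC. MC = 15 - 8q + 3q^2; setting MC = AVC gives 2q^2 - 4q = 0, so q = 2. min AVC = 11.
The firm shuts down for any P below £11.

£11 per unit, at q = 2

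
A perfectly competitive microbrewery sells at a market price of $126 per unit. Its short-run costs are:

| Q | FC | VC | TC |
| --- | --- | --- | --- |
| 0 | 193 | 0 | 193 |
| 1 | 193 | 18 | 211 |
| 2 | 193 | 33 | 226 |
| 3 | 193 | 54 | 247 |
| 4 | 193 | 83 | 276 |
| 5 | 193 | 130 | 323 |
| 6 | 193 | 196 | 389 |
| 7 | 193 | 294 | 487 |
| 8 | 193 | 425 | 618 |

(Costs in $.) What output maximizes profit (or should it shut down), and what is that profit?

Q = 7; profit = $395

Profit at each row (π = 126Q − TC): Q=0: -193; Q=1: -85; Q=2: 26; Q=3: 131; Q=4: 228; Q=5: 307; Q=6: 367; Q=7: 395; Q=8: 390.
Profit is maximized at Q = 7. AVC there is 294/7 = $42 ≤ P, so producing beats shutting down (which would give -$193).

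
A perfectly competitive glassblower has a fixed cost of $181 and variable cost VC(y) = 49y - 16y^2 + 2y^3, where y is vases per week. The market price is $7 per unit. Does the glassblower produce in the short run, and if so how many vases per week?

Strip out fixed cost: VC = 49y - 16y^2 + 2y^3. Then AVC = 49 - 16y + 2y^2 and MC = 49 - 32y + 6y^2.
AVC is minimized where dAVC/dy = -16 + 4y = 0, at y = 4; min AVC = 49 - 16·4 + 2·4^2 = $17.
P = $7 lies below min AVC = $17; no output level covers variable cost.
Shutting down limits the loss to fixed cost, $181.

Shut down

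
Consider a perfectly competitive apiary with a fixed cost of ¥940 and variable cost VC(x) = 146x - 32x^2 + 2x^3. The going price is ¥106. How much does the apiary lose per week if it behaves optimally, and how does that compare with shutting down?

Profit = -¥140 at x = 10

AVC = 146 - 32x + 2x^2 has its minimum ¥18 at x = 8; price ¥106 clears that bar, so the firm operates.
MC = 146 - 64x + 6x^2. Setting P = MC and taking the root on the rising branch gives x* = 10.
TR = 106·10 = 1060. TC = 940 + 260 = 1200. Profit = 1060 − 1200 = -¥140.
Shutting down would mean losing the fixed cost of ¥940, so operating at a loss of ¥140 is better by ¥800.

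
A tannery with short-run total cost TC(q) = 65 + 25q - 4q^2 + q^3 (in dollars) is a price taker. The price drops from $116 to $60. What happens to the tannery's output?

Output falls from 7 to 5

MC = 25 - 8q + 3q^2; the shutdown threshold is min AVC = $21 (at q = 2).
With P = $116 above the shutdown price, P = MC gives q = 7.
At P = $60 ≥ min AVC, set P = MC: q = 5. The firm stays open but cuts output.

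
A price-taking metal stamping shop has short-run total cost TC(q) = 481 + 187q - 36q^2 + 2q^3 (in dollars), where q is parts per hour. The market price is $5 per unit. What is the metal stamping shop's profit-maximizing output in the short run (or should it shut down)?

Shut down

Strip out fixed cost: VC = 187q - 36q^2 + 2q^3. Then AVC = 187 - 36q + 2q^2 and MC = 187 - 72q + 6q^2.
The AVC parabola has its vertex at q = 36/4 = 9, where AVC = 187 - 36·9 + 2·9^2 = $25.
With P < min AVC ($5 < $25), every unit sold adds to the loss.
Best response: produce nothing and absorb the $481 fixed cost.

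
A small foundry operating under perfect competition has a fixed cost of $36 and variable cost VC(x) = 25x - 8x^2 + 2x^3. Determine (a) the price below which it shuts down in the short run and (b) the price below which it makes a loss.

AVC = 25 - 8x + 2x^2; minimized at x = 2, giving min AVC = $17. That is the shutdown price.
ATC = 36/x + 25 - 8x + 2x^2. Setting dATC/dx = −36/x^2 − 8 + 4x = 0 gives x = 3 (since 4·3^3 − 8·3^2 = 36).
min ATC = 36/3 + 25 − 8·3 + 2·3^2 = $31. That is the break-even price.
For $17 ≤ P < $31 the firm produces at a loss; below $17 it shuts down.

Shutdown price = $17; break-even price = $31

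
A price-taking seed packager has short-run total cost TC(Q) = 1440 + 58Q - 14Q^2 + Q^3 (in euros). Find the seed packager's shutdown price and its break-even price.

Shutdown price = min AVC. AVC = 58 - 14Q + Q^2, with vertex at Q = 7 and minimum €9.
ATC = 1440/Q + 58 - 14Q + Q^2. Setting dATC/dQ = −1440/Q^2 − 14 + 2Q = 0 gives Q = 12 (since 2·12^3 − 14·12^2 = 1440).
min ATC = 1440/12 + 58 − 14·12 + 12^2 = €154. That is the break-even price.
For €9 ≤ P < €154 the firm produces at a loss; below €9 it shuts down.

Shutdown price = €9; break-even price = €154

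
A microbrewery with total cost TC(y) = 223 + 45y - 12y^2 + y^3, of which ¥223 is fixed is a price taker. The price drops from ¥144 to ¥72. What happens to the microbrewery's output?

MC = 45 - 24y + 3y^2; the shutdown threshold is min AVC = ¥9 (at y = 6).
With P = ¥144 above the shutdown price, P = MC gives y = 11.
At P = ¥72 ≥ min AVC, set P = MC: y = 9. The firm stays open but cuts output.

Output falls from 11 to 9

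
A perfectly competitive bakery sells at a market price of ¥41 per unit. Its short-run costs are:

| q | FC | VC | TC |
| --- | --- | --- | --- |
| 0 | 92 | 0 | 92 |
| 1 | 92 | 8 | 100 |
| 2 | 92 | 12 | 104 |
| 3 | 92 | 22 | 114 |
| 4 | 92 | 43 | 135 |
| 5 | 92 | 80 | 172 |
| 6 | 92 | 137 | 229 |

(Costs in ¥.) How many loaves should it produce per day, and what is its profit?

q = 5; profit = ¥33

Profit at each row (π = 41q − TC): q=0: -92; q=1: -59; q=2: -22; q=3: 9; q=4: 29; q=5: 33; q=6: 17.
Profit is maximized at q = 5. AVC there is 80/5 = ¥16 ≤ P, so producing beats shutting down (which would give -¥92).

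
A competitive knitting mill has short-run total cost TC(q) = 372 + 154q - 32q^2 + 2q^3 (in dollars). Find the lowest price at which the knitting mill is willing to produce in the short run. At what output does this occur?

Short-run supply begins at min AVC. From VC = 154q - 32q^2 + 2q^3, AVC = 154 - 32q + 2q^2.
dAVC/dq = -32 + 4q = 0 gives q = 8. min AVC = 154 - 32·8 + 2·8^2 = 26.
So the shutdown price is $26.

$26 per unit, at q = 8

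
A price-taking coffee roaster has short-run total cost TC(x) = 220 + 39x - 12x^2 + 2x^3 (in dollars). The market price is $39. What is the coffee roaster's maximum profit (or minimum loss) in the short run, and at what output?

Profit = -$156 at x = 4

AVC = 39 - 12x + 2x^2; min AVC = $21 at x = 3. Since P = $39 ≥ min AVC, the firm produces.
With MC = 39 - 24x + 6x^2, P = MC on the upward-sloping part at x* = 4.
TR = 39·4 = 156. TC = 220 + 92 = 312. Profit = 156 − 312 = -$156.
That loss of $156 beats the $220 the firm would lose by shutting down; producing recovers $64 of fixed cost.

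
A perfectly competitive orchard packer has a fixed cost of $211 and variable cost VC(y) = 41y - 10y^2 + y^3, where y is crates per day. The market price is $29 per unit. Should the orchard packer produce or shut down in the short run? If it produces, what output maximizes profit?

Variable cost is VC = 41y - 10y^2 + y^3, so AVC = VC/y = 41 - 10y + y^2 and MC = dTC/dy = 41 - 20y + 3y^2.
AVC is minimized where dAVC/dy = -10 + 2y = 0, at y = 5; min AVC = 41 - 10·5 + 5^2 = $16.
Because $29 ≥ $16, revenue can cover variable cost; the firm operates.
P = MC gives 12 - 20y + 3y^2 = 0, with roots 2/3 and 6. Take the larger (rising MC): y* = 6.
Check: AVC at y = 6 is $17 ≤ P, so revenue covers variable cost.
Profit = P·y − TC = 29·6 − 313 = -$139, a loss, but smaller than the $211 fixed cost the firm would lose by shutting down.

Produce at y = 6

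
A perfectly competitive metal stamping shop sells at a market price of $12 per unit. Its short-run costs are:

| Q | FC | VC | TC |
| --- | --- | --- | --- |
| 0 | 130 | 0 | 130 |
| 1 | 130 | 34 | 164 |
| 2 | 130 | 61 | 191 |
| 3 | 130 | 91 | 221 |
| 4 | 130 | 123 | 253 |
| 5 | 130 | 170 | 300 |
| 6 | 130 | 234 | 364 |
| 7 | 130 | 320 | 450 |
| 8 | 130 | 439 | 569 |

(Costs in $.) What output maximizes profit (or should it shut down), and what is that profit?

Profit at each row (π = 12Q − TC): Q=0: -130; Q=1: -152; Q=2: -167; Q=3: -185; Q=4: -205; Q=5: -240; Q=6: -292; Q=7: -366; Q=8: -473.
Profit is highest at Q = 0. Equivalently, the lowest AVC in the table is 91/3 ≈ $30.33 at Q = 3, and P = $12 falls below it — price never covers variable cost, so the firm shuts down and loses only its fixed cost.

Q = 0 (shut down); profit = -$130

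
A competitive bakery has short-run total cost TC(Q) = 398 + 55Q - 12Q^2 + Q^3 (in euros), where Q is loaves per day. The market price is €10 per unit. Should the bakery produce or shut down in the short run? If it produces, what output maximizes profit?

From TC, MC = TC'(Q) = 55 - 24Q + 3Q^2 and AVC = VC/Q = 55 - 12Q + Q^2.
The AVC parabola has its vertex at Q = 12/2 = 6, where AVC = 55 - 12·6 + 6^2 = €19.
Since P = €10 < min AVC = €19, price fails to cover variable cost at any output.
Best response: produce nothing and absorb the €398 fixed cost.

Shut down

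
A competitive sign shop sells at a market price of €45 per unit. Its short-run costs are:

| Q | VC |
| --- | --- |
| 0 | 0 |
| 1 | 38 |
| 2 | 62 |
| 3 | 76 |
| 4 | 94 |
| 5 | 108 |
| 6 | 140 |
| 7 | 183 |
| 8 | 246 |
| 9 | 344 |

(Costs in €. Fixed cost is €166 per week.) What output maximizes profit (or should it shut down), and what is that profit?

Q = 7; profit = -€34

Profit at each row (π = 45Q − TC): Q=0: -166; Q=1: -159; Q=2: -138; Q=3: -107; Q=4: -80; Q=5: -49; Q=6: -36; Q=7: -34; Q=8: -52; Q=9: -105.
Profit is maximized at Q = 7. AVC there is 183/7 = €26.14 ≤ P, so producing beats shutting down (which would give -€166).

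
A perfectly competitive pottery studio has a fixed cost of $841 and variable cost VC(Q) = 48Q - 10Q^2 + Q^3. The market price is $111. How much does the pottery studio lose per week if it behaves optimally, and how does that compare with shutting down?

Profit = -$193 at Q = 9

AVC = 48 - 10Q + Q^2; min AVC = $23 at Q = 5. Since P = $111 ≥ min AVC, the firm produces.
MC = 48 - 20Q + 3Q^2. Setting P = MC and taking the root on the rising branch gives Q* = 9.
TR = 111·9 = 999. TC = 841 + 351 = 1192. Profit = 999 − 1192 = -$193.
By producing, the firm covers all variable cost plus $648 of fixed cost; shutting down would lose the full $841.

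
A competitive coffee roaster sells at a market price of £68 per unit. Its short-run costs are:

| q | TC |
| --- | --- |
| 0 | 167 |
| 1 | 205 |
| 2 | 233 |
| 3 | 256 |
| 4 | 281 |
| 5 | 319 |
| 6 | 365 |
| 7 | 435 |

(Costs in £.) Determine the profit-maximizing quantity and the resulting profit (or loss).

Tabulate TR − TC: q=0: -167; q=1: -137; q=2: -97; q=3: -52; q=4: -9; q=5: 21; q=6: 43; q=7: 41.
Profit is maximized at q = 6. AVC there is 198/6 = £33 ≤ P, so producing beats shutting down (which would give -£167).

q = 6; profit = £43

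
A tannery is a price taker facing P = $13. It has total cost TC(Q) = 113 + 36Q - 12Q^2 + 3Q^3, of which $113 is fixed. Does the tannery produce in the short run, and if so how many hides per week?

Shut down

Strip out fixed cost: VC = 36Q - 12Q^2 + 3Q^3. Then AVC = 36 - 12Q + 3Q^2 and MC = 36 - 24Q + 9Q^2.
AVC hits its minimum where MC = AVC, at Q = 2, giving min AVC = 36 - 12·2 + 3·2^2 = $24.
P = $13 lies below min AVC = $24; no output level covers variable cost.
Shutting down limits the loss to fixed cost, $113.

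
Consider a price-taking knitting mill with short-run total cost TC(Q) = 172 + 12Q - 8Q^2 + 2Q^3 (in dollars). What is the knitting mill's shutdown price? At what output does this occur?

$4 per unit, at Q = 2

The shutdown price is the minimum of AVC. VC = 12Q - 8Q^2 + 2Q^3, so AVC = 12 - 8Q + 2Q^2.
At the minimum of AVC, MC = AVC. MC = 12 - 16Q + 6Q^2; setting MC = AVC gives 4Q^2 - 8Q = 0, so Q = 2. min AVC = 4.
For P < $4 the firm produces nothing.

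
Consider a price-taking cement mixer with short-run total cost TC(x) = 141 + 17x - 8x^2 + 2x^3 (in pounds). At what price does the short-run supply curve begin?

£9 per unit

The firm shuts down when price falls below the minimum of average variable cost. AVC = VC/x = 17 - 8x + 2x^2.
dAVC/dx = -8 + 4x = 0 gives x = 2. min AVC = 17 - 8·2 + 2·2^2 = 9.
For P < £9 the firm produces nothing.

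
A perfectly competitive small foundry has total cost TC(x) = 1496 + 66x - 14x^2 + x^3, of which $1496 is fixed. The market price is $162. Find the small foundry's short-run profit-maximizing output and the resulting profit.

Profit = -$56 at x = 12

AVC = 66 - 14x + x^2; min AVC = $17 at x = 7. Since P = $162 ≥ min AVC, the firm produces.
MC = 66 - 28x + 3x^2. Setting P = MC and taking the root on the rising branch gives x* = 12.
TR = 162·12 = 1944. TC = 1496 + 504 = 2000. Profit = 1944 − 2000 = -$56.
That loss of $56 beats the $1496 the firm would lose by shutting down; producing recovers $1440 of fixed cost.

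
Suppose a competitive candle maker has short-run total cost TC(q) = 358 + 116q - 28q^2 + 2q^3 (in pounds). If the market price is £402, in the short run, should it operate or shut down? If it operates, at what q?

Produce at q = 13

Strip out fixed cost: VC = 116q - 28q^2 + 2q^3. Then AVC = 116 - 28q + 2q^2 and MC = 116 - 56q + 6q^2.
The AVC parabola has its vertex at q = 28/4 = 7, where AVC = 116 - 28·7 + 2·7^2 = £18.
Since P = £402 ≥ min AVC = £18, price covers variable cost and the firm should produce.
Set P = MC: 402 = 116 - 56q + 6q^2 → -286 - 56q + 6q^2 = 0. The roots are q = -11/3 and q = 13; the profit-maximizing output is on the rising part of MC, so q* = 13.
Check: AVC at q = 13 is £90 ≤ P, so revenue covers variable cost.
Profit = P·q − TC = 402·13 − 1528 = £3698.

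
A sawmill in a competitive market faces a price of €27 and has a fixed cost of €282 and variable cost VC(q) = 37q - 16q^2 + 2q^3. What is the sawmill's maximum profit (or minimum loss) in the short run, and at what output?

Profit = -€182 at q = 5

AVC = 37 - 16q + 2q^2 has its minimum €5 at q = 4; price €27 clears that bar, so the firm operates.
With MC = 37 - 32q + 6q^2, P = MC on the upward-sloping part at q* = 5.
TR = 27·5 = 135. TC = 282 + 35 = 317. Profit = 135 − 317 = -€182.
Shutting down would mean losing the fixed cost of €282, so operating at a loss of €182 is better by €100.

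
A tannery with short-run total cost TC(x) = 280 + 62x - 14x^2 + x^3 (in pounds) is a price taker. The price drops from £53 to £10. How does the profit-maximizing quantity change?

Output falls from 9 to 0 (the firm shuts down)

MC = 62 - 28x + 3x^2; the shutdown threshold is min AVC = £13 (at x = 7).
With P = £53 above the shutdown price, P = MC gives x = 9.
At P = £10 < min AVC = £13, price no longer covers variable cost at any output, so the firm shuts down: x = 0.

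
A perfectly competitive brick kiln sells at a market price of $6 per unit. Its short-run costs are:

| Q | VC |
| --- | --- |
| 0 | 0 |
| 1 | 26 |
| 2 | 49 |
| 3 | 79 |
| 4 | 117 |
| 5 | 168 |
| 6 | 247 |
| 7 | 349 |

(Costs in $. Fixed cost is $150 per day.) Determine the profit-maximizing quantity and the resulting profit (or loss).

Q = 0 (shut down); profit = -$150

Profit at each row (π = 6Q − TC): Q=0: -150; Q=1: -170; Q=2: -187; Q=3: -211; Q=4: -243; Q=5: -288; Q=6: -361; Q=7: -457.
Profit is highest at Q = 0. Equivalently, the lowest AVC in the table is 49/2 ≈ $24.50 at Q = 2, and P = $6 falls below it — price never covers variable cost, so the firm shuts down and loses only its fixed cost.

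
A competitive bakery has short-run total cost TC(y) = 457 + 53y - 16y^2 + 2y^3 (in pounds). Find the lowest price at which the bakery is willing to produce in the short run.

£21 per unit

Short-run supply begins at min AVC. From VC = 53y - 16y^2 + 2y^3, AVC = 53 - 16y + 2y^2.
dAVC/dy = -16 + 4y = 0 gives y = 4. min AVC = 53 - 16·4 + 2·4^2 = 21.
The firm shuts down for any P below £21.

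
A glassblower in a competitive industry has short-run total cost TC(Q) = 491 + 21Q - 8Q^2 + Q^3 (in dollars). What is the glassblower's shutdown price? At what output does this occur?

$5 per unit, at Q = 4

Short-run supply begins at min AVC. From VC = 21Q - 8Q^2 + Q^3, AVC = 21 - 8Q + Q^2.
dAVC/dQ = -8 + 2Q = 0 gives Q = 4. min AVC = 21 - 8·4 + 4^2 = 5.
The firm shuts down for any P below $5.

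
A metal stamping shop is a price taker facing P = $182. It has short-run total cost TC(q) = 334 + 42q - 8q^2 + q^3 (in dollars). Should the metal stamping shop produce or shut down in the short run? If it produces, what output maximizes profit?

From TC, MC = TC'(q) = 42 - 16q + 3q^2 and AVC = VC/q = 42 - 8q + q^2.
AVC hits its minimum where MC = AVC, at q = 4, giving min AVC = 42 - 8·4 + 4^2 = $26.
Since P = $182 ≥ min AVC = $26, price covers variable cost and the firm should produce.
Set P = MC: 182 = 42 - 16q + 3q^2 → -140 - 16q + 3q^2 = 0. The roots are q = -14/3 and q = 10; the profit-maximizing output is on the rising part of MC, so q* = 10.
Check: AVC at q = 10 is $62 ≤ P, so revenue covers variable cost.
Profit = P·q − TC = 182·10 − 954 = $866.

Produce at q = 10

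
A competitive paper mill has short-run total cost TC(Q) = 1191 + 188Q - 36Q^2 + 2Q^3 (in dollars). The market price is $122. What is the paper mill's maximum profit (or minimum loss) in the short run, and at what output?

Profit = -$223 at Q = 11

AVC = 188 - 36Q + 2Q^2 has its minimum $26 at Q = 9; price $122 clears that bar, so the firm operates.
MC = 188 - 72Q + 6Q^2. Setting P = MC and taking the root on the rising branch gives Q* = 11.
TR = 122·11 = 1342. TC = 1191 + 374 = 1565. Profit = 1342 − 1565 = -$223.
Shutting down would mean losing the fixed cost of $1191, so operating at a loss of $223 is better by $968.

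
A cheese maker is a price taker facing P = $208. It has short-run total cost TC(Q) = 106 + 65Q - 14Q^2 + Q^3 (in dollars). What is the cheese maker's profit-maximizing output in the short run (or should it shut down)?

Produce at Q = 13

Strip out fixed cost: VC = 65Q - 14Q^2 + Q^3. Then AVC = 65 - 14Q + Q^2 and MC = 65 - 28Q + 3Q^2.
The AVC parabola has its vertex at Q = 14/2 = 7, where AVC = 65 - 14·7 + 7^2 = $16.
Because $208 ≥ $16, revenue can cover variable cost; the firm operates.
P = MC gives -143 - 28Q + 3Q^2 = 0, with roots -11/3 and 13. Take the larger (rising MC): Q* = 13.
Check: AVC at Q = 13 is $52 ≤ P, so revenue covers variable cost.
Profit = P·Q − TC = 208·13 − 782 = $1922.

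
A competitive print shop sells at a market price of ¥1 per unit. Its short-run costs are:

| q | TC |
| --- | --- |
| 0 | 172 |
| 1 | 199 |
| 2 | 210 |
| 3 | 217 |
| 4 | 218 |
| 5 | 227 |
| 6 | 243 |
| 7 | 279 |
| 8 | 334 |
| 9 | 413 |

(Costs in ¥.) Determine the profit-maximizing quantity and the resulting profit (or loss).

q = 0 (shut down); profit = -¥172

Tabulate TR − TC: q=0: -172; q=1: -198; q=2: -208; q=3: -214; q=4: -214; q=5: -222; q=6: -237; q=7: -272; q=8: -326; q=9: -404.
Profit is highest at q = 0. Equivalently, the lowest AVC in the table is 55/5 ≈ ¥11 at q = 5, and P = ¥1 falls below it — price never covers variable cost, so the firm shuts down and loses only its fixed cost.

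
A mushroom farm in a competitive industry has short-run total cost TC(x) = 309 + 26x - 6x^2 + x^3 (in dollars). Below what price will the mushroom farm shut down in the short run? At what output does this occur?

$17 per unit, at x = 3

Short-run supply begins at min AVC. From VC = 26x - 6x^2 + x^3, AVC = 26 - 6x + x^2.
dAVC/dx = -6 + 2x = 0 gives x = 3. min AVC = 26 - 6·3 + 3^2 = 17.
So the shutdown price is $17.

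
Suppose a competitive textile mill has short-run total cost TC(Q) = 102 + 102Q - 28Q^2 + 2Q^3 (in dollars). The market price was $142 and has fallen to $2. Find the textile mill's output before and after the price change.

Output falls from 10 to 0 (the firm shuts down)

MC = 102 - 56Q + 6Q^2; the shutdown threshold is min AVC = $4 (at Q = 7).
With P = $142 above the shutdown price, P = MC gives Q = 10.
At P = $2 < min AVC = $4, price no longer covers variable cost at any output, so the firm shuts down: Q = 0.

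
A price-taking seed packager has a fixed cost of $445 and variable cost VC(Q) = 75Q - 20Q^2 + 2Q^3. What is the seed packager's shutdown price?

$25 per unit

The firm shuts down when price falls below the minimum of average variable cost. AVC = VC/Q = 75 - 20Q + 2Q^2.
dAVC/dQ = -20 + 4Q = 0 gives Q = 5. min AVC = 75 - 20·5 + 2·5^2 = 25.
So the shutdown price is $25.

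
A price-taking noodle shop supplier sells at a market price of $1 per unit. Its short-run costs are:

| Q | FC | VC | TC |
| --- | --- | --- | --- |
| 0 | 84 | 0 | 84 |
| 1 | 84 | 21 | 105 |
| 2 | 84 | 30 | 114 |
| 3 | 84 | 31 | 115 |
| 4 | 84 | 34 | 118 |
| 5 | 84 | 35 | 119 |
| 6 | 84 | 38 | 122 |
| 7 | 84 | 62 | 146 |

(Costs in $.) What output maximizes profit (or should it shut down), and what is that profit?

Compute π = P·Q − TC at each output: Q=0: -84; Q=1: -104; Q=2: -112; Q=3: -112; Q=4: -114; Q=5: -114; Q=6: -116; Q=7: -139.
Profit is highest at Q = 0. Equivalently, the lowest AVC in the table is 38/6 ≈ $6.33 at Q = 6, and P = $1 falls below it — price never covers variable cost, so the firm shuts down and loses only its fixed cost.

Q = 0 (shut down); profit = -$84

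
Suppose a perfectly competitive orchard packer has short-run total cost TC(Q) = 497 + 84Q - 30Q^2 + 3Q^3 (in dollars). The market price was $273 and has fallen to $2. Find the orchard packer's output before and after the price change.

AVC = 84 - 30Q + 3Q^2, minimized at Q = 5 where min AVC = $9. MC = 84 - 60Q + 9Q^2.
At P = $273 ≥ min AVC, set P = MC on the rising branch: Q = 9.
At P = $2 < min AVC = $9, price no longer covers variable cost at any output, so the firm shuts down: Q = 0.

Output falls from 9 to 0 (the firm shuts down)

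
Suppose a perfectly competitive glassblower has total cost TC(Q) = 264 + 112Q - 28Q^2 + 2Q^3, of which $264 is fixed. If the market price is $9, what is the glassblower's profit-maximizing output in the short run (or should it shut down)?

Variable cost is VC = 112Q - 28Q^2 + 2Q^3, so AVC = VC/Q = 112 - 28Q + 2Q^2 and MC = dTC/dQ = 112 - 56Q + 6Q^2.
AVC hits its minimum where MC = AVC, at Q = 7, giving min AVC = 112 - 28·7 + 2·7^2 = $14.
Since P = $9 < min AVC = $14, price fails to cover variable cost at any output.
Best response: produce nothing and absorb the $264 fixed cost.

Shut down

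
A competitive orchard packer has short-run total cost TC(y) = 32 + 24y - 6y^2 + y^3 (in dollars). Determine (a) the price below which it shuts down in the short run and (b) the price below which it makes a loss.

AVC = 24 - 6y + y^2; minimized at y = 3, giving min AVC = $15. That is the shutdown price.
ATC = 32/y + 24 - 6y + y^2. Setting dATC/dy = −32/y^2 − 6 + 2y = 0 gives y = 4 (since 2·4^3 − 6·4^2 = 32).
min ATC = 32/4 + 24 − 6·4 + 4^2 = $24. That is the break-even price.
For $15 ≤ P < $24 the firm produces at a loss; below $15 it shuts down.

Shutdown price = $15; break-even price = $24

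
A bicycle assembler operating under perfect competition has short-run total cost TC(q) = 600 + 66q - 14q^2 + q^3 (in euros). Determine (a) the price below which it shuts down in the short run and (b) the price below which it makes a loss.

AVC = 66 - 14q + q^2; minimized at q = 7, giving min AVC = €17. That is the shutdown price.
ATC = 600/q + 66 - 14q + q^2. Setting dATC/dq = −600/q^2 − 14 + 2q = 0 gives q = 10 (since 2·10^3 − 14·10^2 = 600).
min ATC = 600/10 + 66 − 14·10 + 10^2 = €86. That is the break-even price.
For €17 ≤ P < €86 the firm produces at a loss; below €17 it shuts down.

Shutdown price = €17; break-even price = €86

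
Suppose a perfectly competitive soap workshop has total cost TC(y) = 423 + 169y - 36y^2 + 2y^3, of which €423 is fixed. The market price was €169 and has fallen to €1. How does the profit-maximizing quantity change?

AVC = 169 - 36y + 2y^2, minimized at y = 9 where min AVC = €7. MC = 169 - 72y + 6y^2.
With P = €169 above the shutdown price, P = MC gives y = 12.
At P = €1 < min AVC = €7, price no longer covers variable cost at any output, so the firm shuts down: y = 0.

Output falls from 12 to 0 (the firm shuts down)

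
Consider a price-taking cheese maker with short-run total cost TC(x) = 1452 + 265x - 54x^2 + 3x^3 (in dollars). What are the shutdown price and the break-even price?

AVC = 265 - 54x + 3x^2; minimized at x = 9, giving min AVC = $22. That is the shutdown price.
ATC = 1452/x + 265 - 54x + 3x^2. Setting dATC/dx = −1452/x^2 − 54 + 6x = 0 gives x = 11 (since 6·11^3 − 54·11^2 = 1452).
min ATC = 1452/11 + 265 − 54·11 + 3·11^2 = $166. That is the break-even price.
For $22 ≤ P < $166 the firm produces at a loss; below $22 it shuts down.

Shutdown price = $22; break-even price = $166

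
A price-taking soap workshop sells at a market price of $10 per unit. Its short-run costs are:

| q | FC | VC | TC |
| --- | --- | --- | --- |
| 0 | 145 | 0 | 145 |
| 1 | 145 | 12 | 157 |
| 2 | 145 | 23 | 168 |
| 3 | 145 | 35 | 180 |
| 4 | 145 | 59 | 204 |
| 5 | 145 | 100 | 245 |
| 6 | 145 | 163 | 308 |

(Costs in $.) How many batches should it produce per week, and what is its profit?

Profit at each row (π = 10q − TC): q=0: -145; q=1: -147; q=2: -148; q=3: -150; q=4: -164; q=5: -195; q=6: -248.
Profit is highest at q = 0. Equivalently, the lowest AVC in the table is 23/2 ≈ $11.50 at q = 2, and P = $10 falls below it — price never covers variable cost, so the firm shuts down and loses only its fixed cost.

q = 0 (shut down); profit = -$145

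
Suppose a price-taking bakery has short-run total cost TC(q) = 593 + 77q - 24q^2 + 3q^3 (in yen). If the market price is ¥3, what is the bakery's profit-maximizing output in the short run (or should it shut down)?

Variable cost is VC = 77q - 24q^2 + 3q^3, so AVC = VC/q = 77 - 24q + 3q^2 and MC = dTC/dq = 77 - 48q + 9q^2.
AVC is minimized where dAVC/dq = -24 + 6q = 0, at q = 4; min AVC = 77 - 24·4 + 3·4^2 = ¥29.
With P < min AVC (¥3 < ¥29), every unit sold adds to the loss.
Best response: produce nothing and absorb the ¥593 fixed cost.

Shut down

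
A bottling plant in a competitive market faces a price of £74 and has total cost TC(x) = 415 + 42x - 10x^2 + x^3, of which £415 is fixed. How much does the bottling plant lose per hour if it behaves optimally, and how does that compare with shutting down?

AVC = 42 - 10x + x^2 has its minimum £17 at x = 5; price £74 clears that bar, so the firm operates.
With MC = 42 - 20x + 3x^2, P = MC on the upward-sloping part at x* = 8.
TR = 74·8 = 592. TC = 415 + 208 = 623. Profit = 592 − 623 = -£31.
That loss of £31 beats the £415 the firm would lose by shutting down; producing recovers £384 of fixed cost.

Profit = -£31 at x = 8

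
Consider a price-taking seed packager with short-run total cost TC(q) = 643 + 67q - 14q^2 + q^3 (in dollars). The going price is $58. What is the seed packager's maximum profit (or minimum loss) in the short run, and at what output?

Profit = -$319 at q = 9

AVC = 67 - 14q + q^2 has its minimum $18 at q = 7; price $58 clears that bar, so the firm operates.
With MC = 67 - 28q + 3q^2, P = MC on the upward-sloping part at q* = 9.
TR = 58·9 = 522. TC = 643 + 198 = 841. Profit = 522 − 841 = -$319.
Shutting down would mean losing the fixed cost of $643, so operating at a loss of $319 is better by $324.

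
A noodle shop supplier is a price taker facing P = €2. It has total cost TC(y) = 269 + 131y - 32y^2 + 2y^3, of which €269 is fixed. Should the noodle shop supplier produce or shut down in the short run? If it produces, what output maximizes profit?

Variable cost is VC = 131y - 32y^2 + 2y^3, so AVC = VC/y = 131 - 32y + 2y^2 and MC = dTC/dy = 131 - 64y + 6y^2.
The AVC parabola has its vertex at y = 32/4 = 8, where AVC = 131 - 32·8 + 2·8^2 = €3.
Since P = €2 < min AVC = €3, price fails to cover variable cost at any output.
The firm minimizes its loss by shutting down and losing only its fixed cost of €269.

Shut down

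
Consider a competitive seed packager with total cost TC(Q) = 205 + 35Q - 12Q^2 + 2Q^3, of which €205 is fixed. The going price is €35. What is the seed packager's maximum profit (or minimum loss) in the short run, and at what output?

AVC = 35 - 12Q + 2Q^2 has its minimum €17 at Q = 3; price €35 clears that bar, so the firm operates.
MC = 35 - 24Q + 6Q^2. Setting P = MC and taking the root on the rising branch gives Q* = 4.
TR = 35·4 = 140. TC = 205 + 76 = 281. Profit = 140 − 281 = -€141.
By producing, the firm covers all variable cost plus €64 of fixed cost; shutting down would lose the full €205.

Profit = -€141 at Q = 4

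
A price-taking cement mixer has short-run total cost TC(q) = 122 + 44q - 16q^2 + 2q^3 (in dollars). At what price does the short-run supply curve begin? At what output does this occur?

$12 per unit, at q = 4

The shutdown price is the minimum of AVC. VC = 44q - 16q^2 + 2q^3, so AVC = 44 - 16q + 2q^2.
dAVC/dq = -16 + 4q = 0 gives q = 4. min AVC = 44 - 16·4 + 2·4^2 = 12.
For P < $12 the firm produces nothing.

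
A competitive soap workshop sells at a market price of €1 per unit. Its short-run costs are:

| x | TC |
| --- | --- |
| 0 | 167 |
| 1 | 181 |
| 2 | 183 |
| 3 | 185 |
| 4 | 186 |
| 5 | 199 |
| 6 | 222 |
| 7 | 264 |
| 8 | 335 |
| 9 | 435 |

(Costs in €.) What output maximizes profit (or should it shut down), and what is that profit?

Profit at each row (π = 1x − TC): x=0: -167; x=1: -180; x=2: -181; x=3: -182; x=4: -182; x=5: -194; x=6: -216; x=7: -257; x=8: -327; x=9: -426.
Profit is highest at x = 0. Equivalently, the lowest AVC in the table is 19/4 ≈ €4.75 at x = 4, and P = €1 falls below it — price never covers variable cost, so the firm shuts down and loses only its fixed cost.

x = 0 (shut down); profit = -€167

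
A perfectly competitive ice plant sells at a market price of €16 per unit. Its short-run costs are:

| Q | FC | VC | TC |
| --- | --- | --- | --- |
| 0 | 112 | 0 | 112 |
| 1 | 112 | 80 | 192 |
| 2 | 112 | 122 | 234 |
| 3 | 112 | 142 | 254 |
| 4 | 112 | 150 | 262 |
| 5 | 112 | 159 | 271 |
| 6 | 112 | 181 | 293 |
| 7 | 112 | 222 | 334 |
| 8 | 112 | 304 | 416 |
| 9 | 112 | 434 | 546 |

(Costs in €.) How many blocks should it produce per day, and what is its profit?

Q = 0 (shut down); profit = -€112

Profit at each row (π = 16Q − TC): Q=0: -112; Q=1: -176; Q=2: -202; Q=3: -206; Q=4: -198; Q=5: -191; Q=6: -197; Q=7: -222; Q=8: -288; Q=9: -402.
Profit is highest at Q = 0. Equivalently, the lowest AVC in the table is 181/6 ≈ €30.17 at Q = 6, and P = €16 falls below it — price never covers variable cost, so the firm shuts down and loses only its fixed cost.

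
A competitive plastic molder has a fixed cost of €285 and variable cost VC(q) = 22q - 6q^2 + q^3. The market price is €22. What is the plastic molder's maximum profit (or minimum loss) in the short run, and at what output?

AVC = 22 - 6q + q^2 has its minimum €13 at q = 3; price €22 clears that bar, so the firm operates.
MC = 22 - 12q + 3q^2. Setting P = MC and taking the root on the rising branch gives q* = 4.
TR = 22·4 = 88. TC = 285 + 56 = 341. Profit = 88 − 341 = -€253.
By producing, the firm covers all variable cost plus €32 of fixed cost; shutting down would lose the full €285.

Profit = -€253 at q = 4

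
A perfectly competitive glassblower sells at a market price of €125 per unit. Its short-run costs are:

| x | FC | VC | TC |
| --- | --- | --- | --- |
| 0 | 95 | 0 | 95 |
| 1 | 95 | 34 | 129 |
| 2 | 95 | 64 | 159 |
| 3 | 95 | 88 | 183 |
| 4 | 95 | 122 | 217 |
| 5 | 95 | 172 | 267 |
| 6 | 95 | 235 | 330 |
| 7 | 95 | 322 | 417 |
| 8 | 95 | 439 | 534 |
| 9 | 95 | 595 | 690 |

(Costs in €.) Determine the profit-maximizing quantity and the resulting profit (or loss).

x = 8; profit = €466

Profit at each row (π = 125x − TC): x=0: -95; x=1: -4; x=2: 91; x=3: 192; x=4: 283; x=5: 358; x=6: 420; x=7: 458; x=8: 466; x=9: 435.
Profit is maximized at x = 8. AVC there is 439/8 = €54.88 ≤ P, so producing beats shutting down (which would give -€95).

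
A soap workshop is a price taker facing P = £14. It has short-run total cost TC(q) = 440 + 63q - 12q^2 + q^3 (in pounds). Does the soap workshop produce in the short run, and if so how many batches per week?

Shut down

Variable cost is VC = 63q - 12q^2 + q^3, so AVC = VC/q = 63 - 12q + q^2 and MC = dTC/dq = 63 - 24q + 3q^2.
The AVC parabola has its vertex at q = 12/2 = 6, where AVC = 63 - 12·6 + 6^2 = £27.
Since P = £14 < min AVC = £27, price fails to cover variable cost at any output.
Shutting down limits the loss to fixed cost, £440.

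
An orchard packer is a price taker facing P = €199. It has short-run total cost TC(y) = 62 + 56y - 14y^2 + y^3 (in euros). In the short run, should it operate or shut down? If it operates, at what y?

Produce at y = 13

Strip out fixed cost: VC = 56y - 14y^2 + y^3. Then AVC = 56 - 14y + y^2 and MC = 56 - 28y + 3y^2.
The AVC parabola has its vertex at y = 14/2 = 7, where AVC = 56 - 14·7 + 7^2 = €7.
Since P = €199 ≥ min AVC = €7, price covers variable cost and the firm should produce.
Set P = MC: 199 = 56 - 28y + 3y^2 → -143 - 28y + 3y^2 = 0. The roots are y = -11/3 and y = 13; the profit-maximizing output is on the rising part of MC, so y* = 13.
Check: AVC at y = 13 is €43 ≤ P, so revenue covers variable cost.
Profit = P·y − TC = 199·13 − 621 = €1966.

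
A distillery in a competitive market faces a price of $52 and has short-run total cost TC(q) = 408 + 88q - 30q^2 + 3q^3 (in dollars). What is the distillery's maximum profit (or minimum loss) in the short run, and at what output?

Profit = -$192 at q = 6

AVC = 88 - 30q + 3q^2 has its minimum $13 at q = 5; price $52 clears that bar, so the firm operates.
MC = 88 - 60q + 9q^2. Setting P = MC and taking the root on the rising branch gives q* = 6.
TR = 52·6 = 312. TC = 408 + 96 = 504. Profit = 312 − 504 = -$192.
Shutting down would mean losing the fixed cost of $408, so operating at a loss of $192 is better by $216.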